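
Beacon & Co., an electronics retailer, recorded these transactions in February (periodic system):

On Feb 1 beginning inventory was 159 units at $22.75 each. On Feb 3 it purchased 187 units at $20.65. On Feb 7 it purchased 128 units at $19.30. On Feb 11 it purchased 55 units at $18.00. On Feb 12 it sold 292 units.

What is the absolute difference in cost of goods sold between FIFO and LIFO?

$652.45

FIFO COGS: 159 @ $22.75 + 133 @ $20.65 = $6,363.70
LIFO COGS: 55 @ $18.00 + 128 @ $19.30 + 109 @ $20.65 = $5,711.25
Difference = |$6,363.70 − $5,711.25| = $652.45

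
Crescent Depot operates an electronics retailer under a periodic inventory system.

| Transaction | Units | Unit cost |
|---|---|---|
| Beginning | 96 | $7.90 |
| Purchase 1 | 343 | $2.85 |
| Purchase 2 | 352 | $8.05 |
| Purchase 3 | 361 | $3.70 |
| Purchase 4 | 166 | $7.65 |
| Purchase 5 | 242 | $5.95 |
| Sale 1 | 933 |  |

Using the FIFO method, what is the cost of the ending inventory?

Ending inventory = $3,520.10

Sale 1 (933) [FIFO — oldest first]: 96 @ $7.90 + 343 @ $2.85 + 352 @ $8.05 + 142 @ $3.70 = $5,094.95
Ending inventory: 219 @ $3.70 + 166 @ $7.65 + 242 @ $5.95 = $3,520.10
Check: goods available $8,615.05 = COGS $5,094.95 + ending $3,520.10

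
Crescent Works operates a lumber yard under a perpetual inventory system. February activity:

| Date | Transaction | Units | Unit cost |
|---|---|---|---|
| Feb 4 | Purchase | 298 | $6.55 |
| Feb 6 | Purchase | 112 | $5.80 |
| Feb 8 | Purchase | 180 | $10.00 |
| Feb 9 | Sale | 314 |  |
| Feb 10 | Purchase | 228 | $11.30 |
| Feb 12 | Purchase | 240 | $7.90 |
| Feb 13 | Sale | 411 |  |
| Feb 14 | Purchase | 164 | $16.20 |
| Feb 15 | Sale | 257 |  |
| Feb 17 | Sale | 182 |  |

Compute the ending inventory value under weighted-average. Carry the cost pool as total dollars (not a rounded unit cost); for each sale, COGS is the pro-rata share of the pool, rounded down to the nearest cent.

Ending inventory = $651.21

After Feb 4: 298 on hand, pool $1,951.90 (≈ $6.5500 each)
After Feb 6: 410 on hand, pool $2,601.50 (≈ $6.3451 each)
After Feb 8: 590 on hand, pool $4,401.50 (≈ $7.4602 each)
Feb 9, sell 314: 314/590 × $4,401.50 → $2,342.49
After Feb 10: 504 on hand, pool $4,635.41 (≈ $9.1972 each)
After Feb 12: 744 on hand, pool $6,531.41 (≈ $8.7788 each)
Feb 13, sell 411: 411/744 × $6,531.41 → $3,608.07
After Feb 14: 497 on hand, pool $5,580.14 (≈ $11.2276 each)
Feb 15, sell 257: 257/497 × $5,580.14 → $2,885.50
Feb 17, sell 182: 182/240 × $2,694.64 → $2,043.43
Total COGS = $2,342.49 + $3,608.07 + $2,885.50 + $2,043.43 = $10,879.49
Ending inventory (cost pool remaining) = $651.21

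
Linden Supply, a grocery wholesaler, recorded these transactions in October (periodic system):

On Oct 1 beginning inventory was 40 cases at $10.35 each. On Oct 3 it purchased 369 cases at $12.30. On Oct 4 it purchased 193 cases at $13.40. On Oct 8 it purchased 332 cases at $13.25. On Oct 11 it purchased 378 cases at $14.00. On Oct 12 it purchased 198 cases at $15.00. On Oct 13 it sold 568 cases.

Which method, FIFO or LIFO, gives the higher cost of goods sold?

LIFO

FIFO COGS: 40 @ $10.35 + 369 @ $12.30 + 159 @ $13.40 = $7,083.30
LIFO COGS: 198 @ $15.00 + 370 @ $14.00 = $8,150.00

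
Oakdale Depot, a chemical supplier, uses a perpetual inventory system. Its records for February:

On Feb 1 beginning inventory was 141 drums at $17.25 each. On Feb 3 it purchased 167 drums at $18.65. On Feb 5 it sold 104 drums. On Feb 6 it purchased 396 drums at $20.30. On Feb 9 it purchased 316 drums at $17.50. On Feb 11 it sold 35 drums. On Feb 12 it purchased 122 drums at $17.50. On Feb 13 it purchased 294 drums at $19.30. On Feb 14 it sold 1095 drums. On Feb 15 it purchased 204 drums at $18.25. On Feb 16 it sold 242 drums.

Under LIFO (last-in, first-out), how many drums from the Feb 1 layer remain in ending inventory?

141

Feb 5, 104 sold [LIFO — newest first]: 104 @ $18.65 = $1,939.60
Feb 11, 35 sold [LIFO — newest first]: 35 @ $17.50 = $612.50
Feb 14, 1095 sold [LIFO — newest first]: 294 @ $19.30 + 122 @ $17.50 + 281 @ $17.50 + 396 @ $20.30 + 2 @ $18.65 = $20,802.80
Feb 16, 242 sold [LIFO — newest first]: 204 @ $18.25 + 38 @ $18.65 = $4,431.70
Total COGS = $1,939.60 + $612.50 + $20,802.80 + $4,431.70 = $27,786.60
Ending inventory: 141 @ $17.25 + 23 @ $18.65 = $2,861.20
Check: goods available $30,647.80 = COGS $27,786.60 + ending $2,861.20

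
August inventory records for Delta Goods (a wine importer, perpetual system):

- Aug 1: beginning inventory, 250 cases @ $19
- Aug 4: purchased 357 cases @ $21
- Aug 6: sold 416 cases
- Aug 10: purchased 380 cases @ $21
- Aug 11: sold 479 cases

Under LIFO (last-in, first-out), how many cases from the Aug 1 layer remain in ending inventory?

Aug 6, 416 sold [LIFO — newest first]: 357 @ $21 + 59 @ $19 = $8,618
Aug 11, 479 sold [LIFO — newest first]: 380 @ $21 + 99 @ $19 = $9,861
Total COGS = $8,618 + $9,861 = $18,479
Ending inventory: 92 @ $19 = $1,748

92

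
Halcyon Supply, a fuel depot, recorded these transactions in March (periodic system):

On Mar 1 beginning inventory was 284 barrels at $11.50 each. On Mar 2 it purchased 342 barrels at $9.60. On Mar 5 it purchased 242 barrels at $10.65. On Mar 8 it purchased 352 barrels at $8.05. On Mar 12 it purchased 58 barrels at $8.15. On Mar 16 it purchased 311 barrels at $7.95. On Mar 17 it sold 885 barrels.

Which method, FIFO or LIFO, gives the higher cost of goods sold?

FIFO

FIFO COGS: 284 @ $11.50 + 342 @ $9.60 + 242 @ $10.65 + 17 @ $8.05 = $9,263.35
LIFO COGS: 311 @ $7.95 + 58 @ $8.15 + 352 @ $8.05 + 164 @ $10.65 = $7,525.35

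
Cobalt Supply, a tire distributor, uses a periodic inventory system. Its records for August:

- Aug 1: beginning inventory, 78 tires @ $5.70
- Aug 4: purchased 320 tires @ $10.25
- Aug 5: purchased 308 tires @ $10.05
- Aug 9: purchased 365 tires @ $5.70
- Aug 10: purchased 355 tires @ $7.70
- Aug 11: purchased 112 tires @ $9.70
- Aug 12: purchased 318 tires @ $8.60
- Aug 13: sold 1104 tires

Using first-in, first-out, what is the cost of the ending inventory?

Aug 13, 1104 sold [FIFO — oldest first]: 78 @ $5.70 + 320 @ $10.25 + 308 @ $10.05 + 365 @ $5.70 + 33 @ $7.70 = $9,154.60
Ending inventory: 322 @ $7.70 + 112 @ $9.70 + 318 @ $8.60 = $6,300.60

Ending inventory = $6,300.60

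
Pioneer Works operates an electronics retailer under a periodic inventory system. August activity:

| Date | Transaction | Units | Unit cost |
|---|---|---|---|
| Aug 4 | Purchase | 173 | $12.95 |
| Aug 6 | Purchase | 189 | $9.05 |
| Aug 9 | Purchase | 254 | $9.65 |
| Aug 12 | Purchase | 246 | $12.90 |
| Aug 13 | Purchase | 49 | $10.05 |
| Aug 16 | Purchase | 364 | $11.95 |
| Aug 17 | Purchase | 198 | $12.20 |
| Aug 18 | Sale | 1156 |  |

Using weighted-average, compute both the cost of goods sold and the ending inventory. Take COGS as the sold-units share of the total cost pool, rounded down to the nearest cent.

COGS = $13,210.53; ending inventory = $3,622.62

Aug 18, sell 1156: 1156/1473 × $16,833.15 → $13,210.53
Ending inventory (cost pool remaining) = $3,622.62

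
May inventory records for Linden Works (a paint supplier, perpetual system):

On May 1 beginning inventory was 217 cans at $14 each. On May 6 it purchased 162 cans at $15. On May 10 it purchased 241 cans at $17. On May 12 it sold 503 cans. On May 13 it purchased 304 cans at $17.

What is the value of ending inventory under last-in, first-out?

May 12, 503 sold [LIFO — newest first]: 241 @ $17 + 162 @ $15 + 100 @ $14 = $7,927
Ending inventory: 117 @ $14 + 304 @ $17 = $6,806
Check: goods available $14,733 = COGS $7,927 + ending $6,806

Ending inventory = $6,806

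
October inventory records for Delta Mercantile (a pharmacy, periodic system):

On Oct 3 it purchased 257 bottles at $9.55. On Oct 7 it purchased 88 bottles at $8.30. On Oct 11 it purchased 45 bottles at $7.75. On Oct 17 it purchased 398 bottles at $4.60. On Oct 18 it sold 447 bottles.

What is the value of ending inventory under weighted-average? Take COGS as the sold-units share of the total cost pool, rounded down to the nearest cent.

Ending inventory = $2,321.36

Oct 18, sell 447: 447/788 × $5,364.30 → $3,042.94
Ending inventory (cost pool remaining) = $2,321.36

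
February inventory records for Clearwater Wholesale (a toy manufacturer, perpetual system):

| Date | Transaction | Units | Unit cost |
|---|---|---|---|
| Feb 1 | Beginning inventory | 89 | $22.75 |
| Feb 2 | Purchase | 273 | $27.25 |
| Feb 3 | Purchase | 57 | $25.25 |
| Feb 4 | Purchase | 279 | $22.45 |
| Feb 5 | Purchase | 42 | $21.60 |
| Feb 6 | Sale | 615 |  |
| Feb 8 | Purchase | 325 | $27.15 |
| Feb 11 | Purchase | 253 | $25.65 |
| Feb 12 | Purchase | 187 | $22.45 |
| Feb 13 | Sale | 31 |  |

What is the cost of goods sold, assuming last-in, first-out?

Feb 6, 615 sold [LIFO — newest first]: 42 @ $21.60 + 279 @ $22.45 + 57 @ $25.25 + 237 @ $27.25 = $15,068.25
Feb 13, 31 sold [LIFO — newest first]: 31 @ $22.45 = $695.95
Total COGS = $15,068.25 + $695.95 = $15,764.20
Ending inventory: 89 @ $22.75 + 36 @ $27.25 + 325 @ $27.15 + 253 @ $25.65 + 156 @ $22.45 = $21,821.15

COGS = $15,764.20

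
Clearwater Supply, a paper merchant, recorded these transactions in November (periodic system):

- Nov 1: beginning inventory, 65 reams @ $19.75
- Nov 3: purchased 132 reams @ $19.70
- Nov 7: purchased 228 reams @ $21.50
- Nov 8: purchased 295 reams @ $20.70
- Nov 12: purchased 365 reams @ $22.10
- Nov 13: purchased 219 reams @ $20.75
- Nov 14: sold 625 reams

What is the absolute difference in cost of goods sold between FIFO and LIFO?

FIFO COGS: 65 @ $19.75 + 132 @ $19.70 + 228 @ $21.50 + 200 @ $20.70 = $12,926.15
LIFO COGS: 219 @ $20.75 + 365 @ $22.10 + 41 @ $20.70 = $13,459.45
Difference = |$12,926.15 − $13,459.45| = $533.30

$533.30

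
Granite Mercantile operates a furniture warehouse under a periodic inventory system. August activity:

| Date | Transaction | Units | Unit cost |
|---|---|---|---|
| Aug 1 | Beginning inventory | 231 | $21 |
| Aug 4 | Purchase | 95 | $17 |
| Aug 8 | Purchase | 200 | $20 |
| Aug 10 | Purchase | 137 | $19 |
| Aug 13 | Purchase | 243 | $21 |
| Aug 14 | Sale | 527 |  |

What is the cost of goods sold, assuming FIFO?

COGS = $10,485

Aug 14, 527 sold [FIFO — oldest first]: 231 @ $21 + 95 @ $17 + 200 @ $20 + 1 @ $19 = $10,485
Ending inventory: 136 @ $19 + 243 @ $21 = $7,687
Check: goods available $18,172 = COGS $10,485 + ending $7,687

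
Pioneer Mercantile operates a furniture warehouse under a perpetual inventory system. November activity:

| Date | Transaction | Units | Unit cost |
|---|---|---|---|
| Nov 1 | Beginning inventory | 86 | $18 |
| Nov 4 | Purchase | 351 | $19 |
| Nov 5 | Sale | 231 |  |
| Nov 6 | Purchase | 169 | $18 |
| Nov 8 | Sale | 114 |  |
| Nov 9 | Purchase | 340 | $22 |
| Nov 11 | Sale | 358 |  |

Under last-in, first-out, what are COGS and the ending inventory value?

Nov 5, 231 sold [LIFO — newest first]: 231 @ $19 = $4,389
Nov 8, 114 sold [LIFO — newest first]: 114 @ $18 = $2,052
Nov 11, 358 sold [LIFO — newest first]: 340 @ $22 + 18 @ $18 = $7,804
Total COGS = $4,389 + $2,052 + $7,804 = $14,245
Ending inventory: 86 @ $18 + 120 @ $19 + 37 @ $18 = $4,494
Check: goods available $18,739 = COGS $14,245 + ending $4,494

COGS = $14,245; ending inventory = $4,494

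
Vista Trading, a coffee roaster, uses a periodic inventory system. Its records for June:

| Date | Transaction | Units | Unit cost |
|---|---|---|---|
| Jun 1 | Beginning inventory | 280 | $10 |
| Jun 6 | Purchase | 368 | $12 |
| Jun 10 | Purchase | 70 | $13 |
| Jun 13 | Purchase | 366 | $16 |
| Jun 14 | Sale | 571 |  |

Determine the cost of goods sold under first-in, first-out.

Jun 14, 571 sold [FIFO — oldest first]: 280 @ $10 + 291 @ $12 = $6,292
Ending inventory: 77 @ $12 + 70 @ $13 + 366 @ $16 = $7,690

COGS = $6,292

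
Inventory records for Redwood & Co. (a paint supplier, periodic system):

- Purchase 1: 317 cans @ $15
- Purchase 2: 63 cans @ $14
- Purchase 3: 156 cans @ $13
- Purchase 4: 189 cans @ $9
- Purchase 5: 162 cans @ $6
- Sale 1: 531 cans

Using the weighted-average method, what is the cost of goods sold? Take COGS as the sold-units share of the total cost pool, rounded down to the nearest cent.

COGS = $6,188.81

Sale 1, sell 531: 531/887 × $10,338.00 → $6,188.81
Ending inventory (cost pool remaining) = $4,149.19
Check: goods available $10,338.00 = COGS $6,188.81 + ending $4,149.19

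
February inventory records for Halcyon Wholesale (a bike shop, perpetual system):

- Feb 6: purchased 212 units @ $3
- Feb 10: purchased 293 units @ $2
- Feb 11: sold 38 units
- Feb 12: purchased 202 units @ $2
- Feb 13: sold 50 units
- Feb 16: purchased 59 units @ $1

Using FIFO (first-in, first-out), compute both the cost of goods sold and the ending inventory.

COGS = $264; ending inventory = $1,421

Feb 11, 38 sold [FIFO — oldest first]: 38 @ $3 = $114
Feb 13, 50 sold [FIFO — oldest first]: 50 @ $3 = $150
Total COGS = $114 + $150 = $264
Ending inventory: 124 @ $3 + 293 @ $2 + 202 @ $2 + 59 @ $1 = $1,421
Check: goods available $1,685 = COGS $264 + ending $1,421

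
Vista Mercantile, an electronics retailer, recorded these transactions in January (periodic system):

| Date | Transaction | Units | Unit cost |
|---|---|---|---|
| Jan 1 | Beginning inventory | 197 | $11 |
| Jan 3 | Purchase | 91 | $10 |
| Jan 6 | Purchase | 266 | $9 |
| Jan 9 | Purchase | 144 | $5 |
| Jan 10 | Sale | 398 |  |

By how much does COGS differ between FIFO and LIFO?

$1,061

FIFO COGS: 197 @ $11 + 91 @ $10 + 110 @ $9 = $4,067
LIFO COGS: 144 @ $5 + 254 @ $9 = $3,006
Difference = |$4,067 − $3,006| = $1,061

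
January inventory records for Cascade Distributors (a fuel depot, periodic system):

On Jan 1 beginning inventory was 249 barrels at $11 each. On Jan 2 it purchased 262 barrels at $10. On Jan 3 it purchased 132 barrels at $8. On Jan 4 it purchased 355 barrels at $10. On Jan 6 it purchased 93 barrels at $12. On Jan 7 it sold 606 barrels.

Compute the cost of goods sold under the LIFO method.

Jan 7, 606 sold [LIFO — newest first]: 93 @ $12 + 355 @ $10 + 132 @ $8 + 26 @ $10 = $5,982
Ending inventory: 249 @ $11 + 236 @ $10 = $5,099
Check: goods available $11,081 = COGS $5,982 + ending $5,099

COGS = $5,982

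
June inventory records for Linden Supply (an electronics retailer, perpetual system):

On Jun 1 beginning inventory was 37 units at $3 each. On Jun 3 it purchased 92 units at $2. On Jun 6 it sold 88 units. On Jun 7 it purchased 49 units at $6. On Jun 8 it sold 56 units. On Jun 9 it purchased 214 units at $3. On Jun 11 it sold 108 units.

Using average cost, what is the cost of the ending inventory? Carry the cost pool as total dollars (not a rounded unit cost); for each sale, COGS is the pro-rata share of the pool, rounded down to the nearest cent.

After Jun 1: 37 on hand, pool $111.00 (≈ $3.0000 each)
After Jun 3: 129 on hand, pool $295.00 (≈ $2.2868 each)
Jun 6, sell 88: 88/129 × $295.00 → $201.24
After Jun 7: 90 on hand, pool $387.76 (≈ $4.3084 each)
Jun 8, sell 56: 56/90 × $387.76 → $241.27
After Jun 9: 248 on hand, pool $788.49 (≈ $3.1794 each)
Jun 11, sell 108: 108/248 × $788.49 → $343.37
Total COGS = $201.24 + $241.27 + $343.37 = $785.88
Ending inventory (cost pool remaining) = $445.12

Ending inventory = $445.12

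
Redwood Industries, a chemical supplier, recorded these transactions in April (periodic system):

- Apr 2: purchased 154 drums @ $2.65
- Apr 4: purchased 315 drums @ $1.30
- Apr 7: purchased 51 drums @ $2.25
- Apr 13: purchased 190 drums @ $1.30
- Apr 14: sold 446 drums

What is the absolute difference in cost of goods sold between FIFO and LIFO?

$159.45

FIFO COGS: 154 @ $2.65 + 292 @ $1.30 = $787.70
LIFO COGS: 190 @ $1.30 + 51 @ $2.25 + 205 @ $1.30 = $628.25
Difference = |$787.70 − $628.25| = $159.45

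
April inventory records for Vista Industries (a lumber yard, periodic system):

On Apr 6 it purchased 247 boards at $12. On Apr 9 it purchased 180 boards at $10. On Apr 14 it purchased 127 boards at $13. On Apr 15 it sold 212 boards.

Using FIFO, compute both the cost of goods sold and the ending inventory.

Apr 15, 212 sold [FIFO — oldest first]: 212 @ $12 = $2,544
Ending inventory: 35 @ $12 + 180 @ $10 + 127 @ $13 = $3,871

COGS = $2,544; ending inventory = $3,871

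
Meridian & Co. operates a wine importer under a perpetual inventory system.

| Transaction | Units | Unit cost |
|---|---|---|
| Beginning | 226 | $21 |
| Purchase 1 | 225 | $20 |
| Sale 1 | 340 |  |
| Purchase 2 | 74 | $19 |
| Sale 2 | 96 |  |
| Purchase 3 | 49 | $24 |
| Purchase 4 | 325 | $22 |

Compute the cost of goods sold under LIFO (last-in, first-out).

COGS = $8,783

Sale 1 (340) [LIFO — newest first]: 225 @ $20 + 115 @ $21 = $6,915
Sale 2 (96) [LIFO — newest first]: 74 @ $19 + 22 @ $21 = $1,868
Total COGS = $6,915 + $1,868 = $8,783
Ending inventory: 89 @ $21 + 49 @ $24 + 325 @ $22 = $10,195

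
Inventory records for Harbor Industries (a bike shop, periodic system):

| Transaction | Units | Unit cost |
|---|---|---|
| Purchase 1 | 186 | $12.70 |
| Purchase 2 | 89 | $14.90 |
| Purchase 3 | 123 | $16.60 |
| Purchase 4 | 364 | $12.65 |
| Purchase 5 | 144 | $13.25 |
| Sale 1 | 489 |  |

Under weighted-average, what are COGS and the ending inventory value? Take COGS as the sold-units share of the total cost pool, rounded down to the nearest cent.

COGS = $6,607.81; ending inventory = $5,634.89

Sale 1, sell 489: 489/906 × $12,242.70 → $6,607.81
Ending inventory (cost pool remaining) = $5,634.89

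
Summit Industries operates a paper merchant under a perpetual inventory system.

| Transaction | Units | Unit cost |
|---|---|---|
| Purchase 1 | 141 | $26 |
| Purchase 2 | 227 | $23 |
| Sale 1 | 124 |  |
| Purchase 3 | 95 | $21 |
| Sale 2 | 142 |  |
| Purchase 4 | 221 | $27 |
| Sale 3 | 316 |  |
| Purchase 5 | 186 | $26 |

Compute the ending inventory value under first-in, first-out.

Ending inventory = $7,590

Sale 1 (124) [FIFO — oldest first]: 124 @ $26 = $3,224
Sale 2 (142) [FIFO — oldest first]: 17 @ $26 + 125 @ $23 = $3,317
Sale 3 (316) [FIFO — oldest first]: 102 @ $23 + 95 @ $21 + 119 @ $27 = $7,554
Total COGS = $3,224 + $3,317 + $7,554 = $14,095
Ending inventory: 102 @ $27 + 186 @ $26 = $7,590
Check: goods available $21,685 = COGS $14,095 + ending $7,590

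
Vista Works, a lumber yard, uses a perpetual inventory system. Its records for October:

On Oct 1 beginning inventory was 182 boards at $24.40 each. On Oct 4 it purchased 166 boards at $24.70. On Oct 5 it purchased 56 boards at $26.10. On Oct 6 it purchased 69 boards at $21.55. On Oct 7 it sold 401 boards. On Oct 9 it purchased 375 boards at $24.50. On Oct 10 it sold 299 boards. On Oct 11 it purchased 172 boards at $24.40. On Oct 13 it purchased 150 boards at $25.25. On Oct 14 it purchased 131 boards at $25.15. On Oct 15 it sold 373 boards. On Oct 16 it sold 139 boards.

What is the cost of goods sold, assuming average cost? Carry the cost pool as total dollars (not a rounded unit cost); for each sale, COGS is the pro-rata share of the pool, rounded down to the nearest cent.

After Oct 1: 182 on hand, pool $4,440.80 (≈ $24.4000 each)
After Oct 4: 348 on hand, pool $8,541.00 (≈ $24.5431 each)
After Oct 5: 404 on hand, pool $10,002.60 (≈ $24.7589 each)
After Oct 6: 473 on hand, pool $11,489.55 (≈ $24.2908 each)
Oct 7, sell 401: 401/473 × $11,489.55 → $9,740.61
After Oct 9: 447 on hand, pool $10,936.44 (≈ $24.4663 each)
Oct 10, sell 299: 299/447 × $10,936.44 → $7,315.42
After Oct 11: 320 on hand, pool $7,817.82 (≈ $24.4307 each)
After Oct 13: 470 on hand, pool $11,605.32 (≈ $24.6922 each)
After Oct 14: 601 on hand, pool $14,899.97 (≈ $24.7920 each)
Oct 15, sell 373: 373/601 × $14,899.97 → $9,247.40
Oct 16, sell 139: 139/228 × $5,652.57 → $3,446.08
Total COGS = $9,740.61 + $7,315.42 + $9,247.40 + $3,446.08 = $29,749.51
Ending inventory (cost pool remaining) = $2,206.49
Check: goods available $31,956.00 = COGS $29,749.51 + ending $2,206.49

COGS = $29,749.51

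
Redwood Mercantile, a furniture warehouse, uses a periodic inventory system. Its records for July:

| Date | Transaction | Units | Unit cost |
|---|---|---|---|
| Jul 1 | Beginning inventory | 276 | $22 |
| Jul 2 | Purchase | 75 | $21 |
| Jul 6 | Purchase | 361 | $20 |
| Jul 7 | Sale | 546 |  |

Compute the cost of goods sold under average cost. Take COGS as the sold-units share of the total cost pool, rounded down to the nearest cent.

Jul 7, sell 546: 546/712 × $14,867.00 → $11,400.81
Ending inventory (cost pool remaining) = $3,466.19

COGS = $11,400.81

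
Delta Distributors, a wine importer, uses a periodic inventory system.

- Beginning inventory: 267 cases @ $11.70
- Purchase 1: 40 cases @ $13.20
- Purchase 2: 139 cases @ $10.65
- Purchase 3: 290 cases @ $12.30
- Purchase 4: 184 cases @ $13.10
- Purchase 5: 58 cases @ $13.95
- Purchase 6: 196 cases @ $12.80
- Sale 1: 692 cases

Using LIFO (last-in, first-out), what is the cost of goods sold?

COGS = $8,852.50

Sale 1 (692) [LIFO — newest first]: 196 @ $12.80 + 58 @ $13.95 + 184 @ $13.10 + 254 @ $12.30 = $8,852.50
Ending inventory: 267 @ $11.70 + 40 @ $13.20 + 139 @ $10.65 + 36 @ $12.30 = $5,575.05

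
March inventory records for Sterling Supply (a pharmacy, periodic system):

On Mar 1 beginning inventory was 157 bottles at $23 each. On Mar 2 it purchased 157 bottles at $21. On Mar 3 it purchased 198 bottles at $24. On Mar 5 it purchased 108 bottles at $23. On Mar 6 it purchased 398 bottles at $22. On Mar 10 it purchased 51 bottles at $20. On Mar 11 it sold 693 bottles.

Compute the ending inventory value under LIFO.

Ending inventory = $8,396

Mar 11, 693 sold [LIFO — newest first]: 51 @ $20 + 398 @ $22 + 108 @ $23 + 136 @ $24 = $15,524
Ending inventory: 157 @ $23 + 157 @ $21 + 62 @ $24 = $8,396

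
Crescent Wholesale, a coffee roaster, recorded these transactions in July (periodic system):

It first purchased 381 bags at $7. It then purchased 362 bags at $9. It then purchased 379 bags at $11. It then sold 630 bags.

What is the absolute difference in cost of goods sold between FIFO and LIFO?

FIFO COGS: 381 @ $7 + 249 @ $9 = $4,908
LIFO COGS: 379 @ $11 + 251 @ $9 = $6,428
Difference = |$4,908 − $6,428| = $1,520

$1,520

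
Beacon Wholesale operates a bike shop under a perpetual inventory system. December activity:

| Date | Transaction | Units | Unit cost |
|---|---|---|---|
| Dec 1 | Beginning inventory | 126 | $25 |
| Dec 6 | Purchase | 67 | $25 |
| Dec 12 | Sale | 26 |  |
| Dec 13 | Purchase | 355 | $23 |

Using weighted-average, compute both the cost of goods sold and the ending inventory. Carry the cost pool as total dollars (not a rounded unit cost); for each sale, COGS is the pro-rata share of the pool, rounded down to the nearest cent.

COGS = $650.00; ending inventory = $12,340.00

After Dec 1: 126 on hand, pool $3,150.00 (≈ $25.0000 each)
After Dec 6: 193 on hand, pool $4,825.00 (≈ $25.0000 each)
Dec 12, sell 26: 26/193 × $4,825.00 → $650.00
After Dec 13: 522 on hand, pool $12,340.00 (≈ $23.6398 each)
Ending inventory (cost pool remaining) = $12,340.00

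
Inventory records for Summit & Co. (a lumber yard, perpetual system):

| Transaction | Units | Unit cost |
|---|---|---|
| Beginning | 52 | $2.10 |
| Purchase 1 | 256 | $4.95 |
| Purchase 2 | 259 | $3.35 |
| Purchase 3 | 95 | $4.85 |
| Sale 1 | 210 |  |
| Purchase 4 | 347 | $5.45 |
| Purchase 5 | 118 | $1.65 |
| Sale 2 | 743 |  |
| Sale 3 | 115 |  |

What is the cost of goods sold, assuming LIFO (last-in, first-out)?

Sale 1 (210) [LIFO — newest first]: 95 @ $4.85 + 115 @ $3.35 = $846.00
Sale 2 (743) [LIFO — newest first]: 118 @ $1.65 + 347 @ $5.45 + 144 @ $3.35 + 134 @ $4.95 = $3,231.55
Sale 3 (115) [LIFO — newest first]: 115 @ $4.95 = $569.25
Total COGS = $846.00 + $3,231.55 + $569.25 = $4,646.80
Ending inventory: 52 @ $2.10 + 7 @ $4.95 = $143.85
Check: goods available $4,790.65 = COGS $4,646.80 + ending $143.85

COGS = $4,646.80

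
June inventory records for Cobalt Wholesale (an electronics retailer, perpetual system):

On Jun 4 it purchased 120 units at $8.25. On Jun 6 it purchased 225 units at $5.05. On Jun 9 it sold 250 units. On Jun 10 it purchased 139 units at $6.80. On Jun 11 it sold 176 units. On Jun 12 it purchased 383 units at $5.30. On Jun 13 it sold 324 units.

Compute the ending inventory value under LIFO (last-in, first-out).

Jun 9, 250 sold [LIFO — newest first]: 225 @ $5.05 + 25 @ $8.25 = $1,342.50
Jun 11, 176 sold [LIFO — newest first]: 139 @ $6.80 + 37 @ $8.25 = $1,250.45
Jun 13, 324 sold [LIFO — newest first]: 324 @ $5.30 = $1,717.20
Total COGS = $1,342.50 + $1,250.45 + $1,717.20 = $4,310.15
Ending inventory: 58 @ $8.25 + 59 @ $5.30 = $791.20

Ending inventory = $791.20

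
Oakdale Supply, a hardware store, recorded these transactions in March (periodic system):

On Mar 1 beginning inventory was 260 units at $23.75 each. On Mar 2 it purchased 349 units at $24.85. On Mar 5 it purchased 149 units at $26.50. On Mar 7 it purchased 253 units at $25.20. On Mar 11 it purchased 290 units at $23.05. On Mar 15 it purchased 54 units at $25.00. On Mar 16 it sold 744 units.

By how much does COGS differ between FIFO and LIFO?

$119.55

FIFO COGS: 260 @ $23.75 + 349 @ $24.85 + 135 @ $26.50 = $18,425.15
LIFO COGS: 54 @ $25.00 + 290 @ $23.05 + 253 @ $25.20 + 147 @ $26.50 = $18,305.60
Difference = |$18,425.15 − $18,305.60| = $119.55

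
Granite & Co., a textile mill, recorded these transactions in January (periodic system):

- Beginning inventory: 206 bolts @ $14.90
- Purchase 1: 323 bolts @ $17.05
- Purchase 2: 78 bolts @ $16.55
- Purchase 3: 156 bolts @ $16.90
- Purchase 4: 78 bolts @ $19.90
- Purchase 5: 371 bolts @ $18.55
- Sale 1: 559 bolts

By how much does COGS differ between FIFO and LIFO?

$1,220.20

FIFO COGS: 206 @ $14.90 + 323 @ $17.05 + 30 @ $16.55 = $9,073.05
LIFO COGS: 371 @ $18.55 + 78 @ $19.90 + 110 @ $16.90 = $10,293.25
Difference = |$9,073.05 − $10,293.25| = $1,220.20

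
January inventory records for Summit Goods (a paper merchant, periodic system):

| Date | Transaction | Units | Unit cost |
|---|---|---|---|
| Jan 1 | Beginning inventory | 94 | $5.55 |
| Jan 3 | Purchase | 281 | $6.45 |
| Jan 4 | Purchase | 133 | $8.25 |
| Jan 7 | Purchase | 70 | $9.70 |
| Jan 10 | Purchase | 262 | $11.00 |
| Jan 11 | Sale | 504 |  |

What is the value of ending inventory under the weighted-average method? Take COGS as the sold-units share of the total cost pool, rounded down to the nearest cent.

Ending inventory = $2,796.96

Jan 11, sell 504: 504/840 × $6,992.40 → $4,195.44
Ending inventory (cost pool remaining) = $2,796.96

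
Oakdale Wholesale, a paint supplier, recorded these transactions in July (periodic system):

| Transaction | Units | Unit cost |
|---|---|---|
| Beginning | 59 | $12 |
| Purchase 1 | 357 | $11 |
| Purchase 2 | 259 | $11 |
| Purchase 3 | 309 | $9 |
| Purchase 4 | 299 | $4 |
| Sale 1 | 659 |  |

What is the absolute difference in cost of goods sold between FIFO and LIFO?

FIFO COGS: 59 @ $12 + 357 @ $11 + 243 @ $11 = $7,308
LIFO COGS: 299 @ $4 + 309 @ $9 + 51 @ $11 = $4,538
Difference = |$7,308 − $4,538| = $2,770

$2,770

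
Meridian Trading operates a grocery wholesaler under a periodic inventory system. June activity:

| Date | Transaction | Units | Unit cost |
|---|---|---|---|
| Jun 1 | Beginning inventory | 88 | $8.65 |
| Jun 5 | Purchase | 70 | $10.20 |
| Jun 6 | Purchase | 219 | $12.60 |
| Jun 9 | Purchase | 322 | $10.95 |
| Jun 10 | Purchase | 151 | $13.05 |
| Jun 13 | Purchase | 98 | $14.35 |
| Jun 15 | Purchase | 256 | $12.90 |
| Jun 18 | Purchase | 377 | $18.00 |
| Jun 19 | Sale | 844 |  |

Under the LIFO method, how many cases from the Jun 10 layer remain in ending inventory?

38

Jun 19, 844 sold [LIFO — newest first]: 377 @ $18.00 + 256 @ $12.90 + 98 @ $14.35 + 113 @ $13.05 = $12,969.35
Ending inventory: 88 @ $8.65 + 70 @ $10.20 + 219 @ $12.60 + 322 @ $10.95 + 38 @ $13.05 = $8,256.40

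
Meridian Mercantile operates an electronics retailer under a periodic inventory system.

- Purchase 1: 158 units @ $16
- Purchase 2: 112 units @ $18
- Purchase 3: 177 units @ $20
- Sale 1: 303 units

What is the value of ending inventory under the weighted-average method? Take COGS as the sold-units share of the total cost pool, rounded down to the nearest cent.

Sale 1, sell 303: 303/447 × $8,084.00 → $5,479.75
Ending inventory (cost pool remaining) = $2,604.25
Check: goods available $8,084.00 = COGS $5,479.75 + ending $2,604.25

Ending inventory = $2,604.25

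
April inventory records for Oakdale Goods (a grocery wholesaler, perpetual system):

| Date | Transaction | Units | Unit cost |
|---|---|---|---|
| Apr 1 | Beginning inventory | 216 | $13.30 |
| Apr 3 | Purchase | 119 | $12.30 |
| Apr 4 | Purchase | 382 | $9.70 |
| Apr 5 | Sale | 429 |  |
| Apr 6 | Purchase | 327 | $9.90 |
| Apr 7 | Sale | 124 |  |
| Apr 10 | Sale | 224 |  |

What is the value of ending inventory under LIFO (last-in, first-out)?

Apr 5, 429 sold [LIFO — newest first]: 382 @ $9.70 + 47 @ $12.30 = $4,283.50
Apr 7, 124 sold [LIFO — newest first]: 124 @ $9.90 = $1,227.60
Apr 10, 224 sold [LIFO — newest first]: 203 @ $9.90 + 21 @ $12.30 = $2,268.00
Total COGS = $4,283.50 + $1,227.60 + $2,268.00 = $7,779.10
Ending inventory: 216 @ $13.30 + 51 @ $12.30 = $3,500.10

Ending inventory = $3,500.10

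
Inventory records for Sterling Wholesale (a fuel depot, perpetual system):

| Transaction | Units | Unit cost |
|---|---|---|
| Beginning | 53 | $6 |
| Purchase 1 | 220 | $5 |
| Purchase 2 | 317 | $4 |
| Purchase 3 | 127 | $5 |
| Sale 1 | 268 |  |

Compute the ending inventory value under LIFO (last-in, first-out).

Sale 1 (268) [LIFO — newest first]: 127 @ $5 + 141 @ $4 = $1,199
Ending inventory: 53 @ $6 + 220 @ $5 + 176 @ $4 = $2,122
Check: goods available $3,321 = COGS $1,199 + ending $2,122

Ending inventory = $2,122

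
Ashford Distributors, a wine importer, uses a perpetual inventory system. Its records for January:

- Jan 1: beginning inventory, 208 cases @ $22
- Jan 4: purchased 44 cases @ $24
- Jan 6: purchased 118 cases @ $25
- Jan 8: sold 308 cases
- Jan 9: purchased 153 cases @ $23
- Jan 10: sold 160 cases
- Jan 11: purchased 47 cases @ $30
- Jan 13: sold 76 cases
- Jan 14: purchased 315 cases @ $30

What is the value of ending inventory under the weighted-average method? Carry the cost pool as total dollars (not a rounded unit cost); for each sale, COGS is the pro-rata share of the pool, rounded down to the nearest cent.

After Jan 1: 208 on hand, pool $4,576.00 (≈ $22.0000 each)
After Jan 4: 252 on hand, pool $5,632.00 (≈ $22.3492 each)
After Jan 6: 370 on hand, pool $8,582.00 (≈ $23.1946 each)
Jan 8, sell 308: 308/370 × $8,582.00 → $7,143.93
After Jan 9: 215 on hand, pool $4,957.07 (≈ $23.0561 each)
Jan 10, sell 160: 160/215 × $4,957.07 → $3,688.98
After Jan 11: 102 on hand, pool $2,678.09 (≈ $26.2558 each)
Jan 13, sell 76: 76/102 × $2,678.09 → $1,995.43
After Jan 14: 341 on hand, pool $10,132.66 (≈ $29.7145 each)
Total COGS = $7,143.93 + $3,688.98 + $1,995.43 = $12,828.34
Ending inventory (cost pool remaining) = $10,132.66

Ending inventory = $10,132.66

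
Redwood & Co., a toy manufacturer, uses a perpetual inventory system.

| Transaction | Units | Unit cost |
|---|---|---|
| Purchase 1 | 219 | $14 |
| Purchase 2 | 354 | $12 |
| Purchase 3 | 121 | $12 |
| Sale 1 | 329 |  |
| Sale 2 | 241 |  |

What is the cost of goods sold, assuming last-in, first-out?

Sale 1 (329) [LIFO — newest first]: 121 @ $12 + 208 @ $12 = $3,948
Sale 2 (241) [LIFO — newest first]: 146 @ $12 + 95 @ $14 = $3,082
Total COGS = $3,948 + $3,082 = $7,030
Ending inventory: 124 @ $14 = $1,736

COGS = $7,030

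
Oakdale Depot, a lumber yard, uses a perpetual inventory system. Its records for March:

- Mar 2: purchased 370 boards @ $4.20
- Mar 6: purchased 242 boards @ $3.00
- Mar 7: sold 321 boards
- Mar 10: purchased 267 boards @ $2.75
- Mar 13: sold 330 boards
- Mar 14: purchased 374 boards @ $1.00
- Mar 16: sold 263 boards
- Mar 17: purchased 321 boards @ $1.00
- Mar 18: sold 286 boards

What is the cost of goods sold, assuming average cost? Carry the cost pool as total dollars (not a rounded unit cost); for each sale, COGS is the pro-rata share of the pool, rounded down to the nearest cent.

COGS = $3,170.91

After Mar 2: 370 on hand, pool $1,554.00 (≈ $4.2000 each)
After Mar 6: 612 on hand, pool $2,280.00 (≈ $3.7255 each)
Mar 7, sell 321: 321/612 × $2,280.00 → $1,195.88
After Mar 10: 558 on hand, pool $1,818.37 (≈ $3.2587 each)
Mar 13, sell 330: 330/558 × $1,818.37 → $1,075.38
After Mar 14: 602 on hand, pool $1,116.99 (≈ $1.8555 each)
Mar 16, sell 263: 263/602 × $1,116.99 → $487.98
After Mar 17: 660 on hand, pool $950.01 (≈ $1.4394 each)
Mar 18, sell 286: 286/660 × $950.01 → $411.67
Total COGS = $1,195.88 + $1,075.38 + $487.98 + $411.67 = $3,170.91
Ending inventory (cost pool remaining) = $538.34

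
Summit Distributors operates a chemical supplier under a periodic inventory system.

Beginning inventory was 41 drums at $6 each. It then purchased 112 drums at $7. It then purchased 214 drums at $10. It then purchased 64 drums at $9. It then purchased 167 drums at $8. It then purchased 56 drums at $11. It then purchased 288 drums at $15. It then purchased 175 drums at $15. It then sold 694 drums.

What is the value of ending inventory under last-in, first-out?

Ending inventory = $3,674

Sale 1 (694) [LIFO — newest first]: 175 @ $15 + 288 @ $15 + 56 @ $11 + 167 @ $8 + 8 @ $9 = $8,969
Ending inventory: 41 @ $6 + 112 @ $7 + 214 @ $10 + 56 @ $9 = $3,674
Check: goods available $12,643 = COGS $8,969 + ending $3,674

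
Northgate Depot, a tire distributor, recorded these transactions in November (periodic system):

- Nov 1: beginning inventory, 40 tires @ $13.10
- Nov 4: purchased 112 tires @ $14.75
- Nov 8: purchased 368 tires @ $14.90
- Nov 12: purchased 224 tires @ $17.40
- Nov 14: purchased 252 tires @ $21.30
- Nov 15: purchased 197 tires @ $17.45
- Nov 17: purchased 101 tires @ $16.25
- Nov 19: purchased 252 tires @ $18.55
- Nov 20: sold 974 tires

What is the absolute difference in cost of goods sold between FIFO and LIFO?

FIFO COGS: 40 @ $13.10 + 112 @ $14.75 + 368 @ $14.90 + 224 @ $17.40 + 230 @ $21.30 = $16,455.80
LIFO COGS: 252 @ $18.55 + 101 @ $16.25 + 197 @ $17.45 + 252 @ $21.30 + 172 @ $17.40 = $18,113.90
Difference = |$16,455.80 − $18,113.90| = $1,658.10

$1,658.10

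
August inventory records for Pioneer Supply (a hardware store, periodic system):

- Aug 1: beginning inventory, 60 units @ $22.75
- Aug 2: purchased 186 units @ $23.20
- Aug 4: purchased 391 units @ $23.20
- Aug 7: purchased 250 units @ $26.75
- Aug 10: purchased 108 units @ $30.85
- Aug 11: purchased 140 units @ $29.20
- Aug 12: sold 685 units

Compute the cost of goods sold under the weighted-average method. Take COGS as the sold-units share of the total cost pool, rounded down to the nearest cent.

Aug 12, sell 685: 685/1135 × $28,858.70 → $17,416.92
Ending inventory (cost pool remaining) = $11,441.78
Check: goods available $28,858.70 = COGS $17,416.92 + ending $11,441.78

COGS = $17,416.92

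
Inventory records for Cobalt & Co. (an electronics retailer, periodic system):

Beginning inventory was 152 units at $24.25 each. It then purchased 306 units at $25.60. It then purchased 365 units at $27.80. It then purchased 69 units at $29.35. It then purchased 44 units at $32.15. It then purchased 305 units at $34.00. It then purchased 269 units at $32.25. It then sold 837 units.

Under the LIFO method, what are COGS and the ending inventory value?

Sale 1 (837) [LIFO — newest first]: 269 @ $32.25 + 305 @ $34.00 + 44 @ $32.15 + 69 @ $29.35 + 150 @ $27.80 = $26,655.00
Ending inventory: 152 @ $24.25 + 306 @ $25.60 + 215 @ $27.80 = $17,496.60

COGS = $26,655.00; ending inventory = $17,496.60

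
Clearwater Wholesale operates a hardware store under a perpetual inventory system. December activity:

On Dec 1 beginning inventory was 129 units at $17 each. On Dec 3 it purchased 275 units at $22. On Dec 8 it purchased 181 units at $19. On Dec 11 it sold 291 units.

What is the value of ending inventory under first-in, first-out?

Dec 11, 291 sold [FIFO — oldest first]: 129 @ $17 + 162 @ $22 = $5,757
Ending inventory: 113 @ $22 + 181 @ $19 = $5,925
Check: goods available $11,682 = COGS $5,757 + ending $5,925

Ending inventory = $5,925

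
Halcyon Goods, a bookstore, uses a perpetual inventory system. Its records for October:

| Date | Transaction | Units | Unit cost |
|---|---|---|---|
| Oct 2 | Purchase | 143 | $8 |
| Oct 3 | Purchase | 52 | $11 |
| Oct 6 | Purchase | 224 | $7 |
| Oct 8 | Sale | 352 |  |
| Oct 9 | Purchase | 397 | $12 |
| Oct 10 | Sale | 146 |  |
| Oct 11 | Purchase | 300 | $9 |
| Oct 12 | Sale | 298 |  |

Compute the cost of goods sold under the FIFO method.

Oct 8, 352 sold [FIFO — oldest first]: 143 @ $8 + 52 @ $11 + 157 @ $7 = $2,815
Oct 10, 146 sold [FIFO — oldest first]: 67 @ $7 + 79 @ $12 = $1,417
Oct 12, 298 sold [FIFO — oldest first]: 298 @ $12 = $3,576
Total COGS = $2,815 + $1,417 + $3,576 = $7,808
Ending inventory: 20 @ $12 + 300 @ $9 = $2,940
Check: goods available $10,748 = COGS $7,808 + ending $2,940

COGS = $7,808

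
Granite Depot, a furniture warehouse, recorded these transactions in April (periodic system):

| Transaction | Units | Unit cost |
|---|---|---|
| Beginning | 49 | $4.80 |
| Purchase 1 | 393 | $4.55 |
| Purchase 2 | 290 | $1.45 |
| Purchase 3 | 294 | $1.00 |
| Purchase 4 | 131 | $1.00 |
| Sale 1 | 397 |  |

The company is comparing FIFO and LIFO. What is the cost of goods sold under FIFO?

FIFO COGS: 49 @ $4.80 + 348 @ $4.55 = $1,818.60
LIFO COGS: 131 @ $1.00 + 266 @ $1.00 = $397.00

COGS = $1,818.60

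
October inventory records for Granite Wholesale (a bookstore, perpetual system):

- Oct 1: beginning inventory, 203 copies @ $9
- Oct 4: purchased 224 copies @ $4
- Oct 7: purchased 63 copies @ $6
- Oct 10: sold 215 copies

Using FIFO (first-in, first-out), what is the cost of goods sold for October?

Oct 10, 215 sold [FIFO — oldest first]: 203 @ $9 + 12 @ $4 = $1,875
Ending inventory: 212 @ $4 + 63 @ $6 = $1,226

COGS = $1,875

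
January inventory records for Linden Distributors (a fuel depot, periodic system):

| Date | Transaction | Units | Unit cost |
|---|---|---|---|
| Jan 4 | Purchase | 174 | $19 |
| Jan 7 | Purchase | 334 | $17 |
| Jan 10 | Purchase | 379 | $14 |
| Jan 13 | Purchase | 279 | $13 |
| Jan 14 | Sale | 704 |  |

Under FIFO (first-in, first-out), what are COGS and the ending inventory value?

Jan 14, 704 sold [FIFO — oldest first]: 174 @ $19 + 334 @ $17 + 196 @ $14 = $11,728
Ending inventory: 183 @ $14 + 279 @ $13 = $6,189
Check: goods available $17,917 = COGS $11,728 + ending $6,189

COGS = $11,728; ending inventory = $6,189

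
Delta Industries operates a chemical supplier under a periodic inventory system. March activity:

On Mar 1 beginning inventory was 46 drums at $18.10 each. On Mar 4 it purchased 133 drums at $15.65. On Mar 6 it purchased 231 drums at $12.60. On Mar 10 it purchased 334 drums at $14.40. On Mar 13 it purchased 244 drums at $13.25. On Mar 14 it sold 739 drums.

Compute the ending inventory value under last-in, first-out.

Mar 14, 739 sold [LIFO — newest first]: 244 @ $13.25 + 334 @ $14.40 + 161 @ $12.60 = $10,071.20
Ending inventory: 46 @ $18.10 + 133 @ $15.65 + 70 @ $12.60 = $3,796.05

Ending inventory = $3,796.05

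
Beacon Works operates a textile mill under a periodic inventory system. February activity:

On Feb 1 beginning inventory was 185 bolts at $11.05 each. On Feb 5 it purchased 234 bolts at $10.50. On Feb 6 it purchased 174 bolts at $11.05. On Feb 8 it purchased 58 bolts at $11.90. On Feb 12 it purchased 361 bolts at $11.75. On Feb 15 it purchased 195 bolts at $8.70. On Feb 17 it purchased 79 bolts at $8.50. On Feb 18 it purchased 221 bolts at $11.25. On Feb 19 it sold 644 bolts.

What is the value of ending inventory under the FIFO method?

Ending inventory = $9,179.30

Feb 19, 644 sold [FIFO — oldest first]: 185 @ $11.05 + 234 @ $10.50 + 174 @ $11.05 + 51 @ $11.90 = $7,030.85
Ending inventory: 7 @ $11.90 + 361 @ $11.75 + 195 @ $8.70 + 79 @ $8.50 + 221 @ $11.25 = $9,179.30
Check: goods available $16,210.15 = COGS $7,030.85 + ending $9,179.30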